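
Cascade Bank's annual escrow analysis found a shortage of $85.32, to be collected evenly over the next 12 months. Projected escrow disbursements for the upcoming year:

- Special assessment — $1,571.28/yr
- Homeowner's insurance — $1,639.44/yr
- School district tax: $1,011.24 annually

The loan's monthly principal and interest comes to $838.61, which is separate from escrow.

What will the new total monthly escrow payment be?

$358.94

Special assessment = $1,571.28/yr
Homeowner's insurance = $1,639.44/yr
School district tax = $1,011.24/yr
Total annual escrow = $1,571.28 + $1,639.44 + $1,011.24 = $4,221.96
Monthly = $4,221.96 ÷ 12 = $351.83
Shortage spread = $85.32 / 12 = $7.11/mo
New monthly escrow = $351.83 + $7.11 = $358.94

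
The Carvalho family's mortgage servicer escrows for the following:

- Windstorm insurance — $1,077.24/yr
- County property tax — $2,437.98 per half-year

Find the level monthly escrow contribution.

Windstorm insurance: $1,077.24 per year
County property tax: $2,437.98 × 2 = $4,875.96 per year
Total annual escrow = $1,077.24 + $4,875.96 = $5,953.20
Base monthly escrow = $5,953.20 ÷ 12 = $496.10

$496.10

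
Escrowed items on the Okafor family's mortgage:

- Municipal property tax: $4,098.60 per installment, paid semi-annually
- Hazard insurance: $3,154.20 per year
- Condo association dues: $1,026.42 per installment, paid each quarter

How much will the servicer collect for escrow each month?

Municipal property tax — $4,098.60 × 2 = $8,197.20
Hazard insurance — $3,154.20
Condo association dues — $1,026.42 × 4 = $4,105.68
Yearly total = $8,197.20 + $3,154.20 + $4,105.68 = $15,457.08
Monthly escrow = $15,457.08 ÷ 12 = $1,288.09

$1,288.09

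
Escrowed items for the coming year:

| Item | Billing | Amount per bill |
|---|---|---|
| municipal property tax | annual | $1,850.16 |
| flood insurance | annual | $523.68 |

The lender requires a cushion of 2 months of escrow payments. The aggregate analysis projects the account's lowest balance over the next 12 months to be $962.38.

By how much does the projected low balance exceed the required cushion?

Municipal property tax = $1,850.16/yr
Flood insurance = $523.68/yr
Combined annual = $2,373.84
Base monthly escrow = $2,373.84 ÷ 12 = $197.82
Required reserve = 2 × $197.82 = $395.64
Excess over cushion: $962.38 − $395.64 = $566.74

$566.74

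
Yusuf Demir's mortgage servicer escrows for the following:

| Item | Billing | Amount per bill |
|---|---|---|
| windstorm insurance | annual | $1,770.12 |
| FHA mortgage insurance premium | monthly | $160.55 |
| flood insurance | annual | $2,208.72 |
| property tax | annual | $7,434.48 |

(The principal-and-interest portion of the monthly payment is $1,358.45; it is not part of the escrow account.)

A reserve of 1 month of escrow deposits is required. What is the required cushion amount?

Windstorm insurance — $1,770.12
FHA mortgage insurance premium — $160.55 × 12 = $1,926.60
Flood insurance — $2,208.72
Property tax — $7,434.48
Total annual escrow = $1,770.12 + $1,926.60 + $2,208.72 + $7,434.48 = $13,339.92
Base monthly escrow = $13,339.92 ÷ 12 = $1,111.66
Required cushion = 1 × $1,111.66 = $1,111.66

$1,111.66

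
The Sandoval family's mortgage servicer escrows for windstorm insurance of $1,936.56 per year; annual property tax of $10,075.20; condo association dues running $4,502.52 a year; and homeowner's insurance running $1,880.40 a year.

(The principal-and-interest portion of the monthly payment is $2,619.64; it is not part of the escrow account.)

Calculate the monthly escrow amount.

Windstorm insurance = $1,936.56 annually
Property tax = $10,075.20 annually
Condo association dues = $4,502.52 annually
Homeowner's insurance = $1,880.40 annually
Yearly total = $1,936.56 + $10,075.20 + $4,502.52 + $1,880.40 = $18,394.68
Per month = $18,394.68 ÷ 12 = $1,532.89

$1,532.89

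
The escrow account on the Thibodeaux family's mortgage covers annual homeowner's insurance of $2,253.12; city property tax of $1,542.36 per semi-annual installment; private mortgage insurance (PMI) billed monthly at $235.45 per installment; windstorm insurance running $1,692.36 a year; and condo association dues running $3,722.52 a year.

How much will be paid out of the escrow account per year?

Homeowner's insurance = $2,253.12 per year
City property tax = $1,542.36 × 2 = $3,084.72 per year
Private mortgage insurance (PMI) = $235.45 × 12 = $2,825.40 per year
Windstorm insurance = $1,692.36 per year
Condo association dues = $3,722.52 per year
Annual escrow total = $2,253.12 + $3,084.72 + $2,825.40 + $1,692.36 + $3,722.52 = $13,578.12

$13,578.12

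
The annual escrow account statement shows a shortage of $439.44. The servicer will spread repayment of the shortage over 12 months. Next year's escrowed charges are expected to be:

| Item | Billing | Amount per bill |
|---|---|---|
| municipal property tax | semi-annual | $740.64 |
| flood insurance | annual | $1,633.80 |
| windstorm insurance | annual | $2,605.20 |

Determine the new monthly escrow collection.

$513.31

Municipal property tax: $740.64 × 2 = $1,481.28
Flood insurance: $1,633.80
Windstorm insurance: $2,605.20
Annual escrow total = $1,481.28 + $1,633.80 + $2,605.20 = $5,720.28
Monthly = $5,720.28 ÷ 12 = $476.69
Shortage spread = $439.44 / 12 = $36.62/mo
New monthly escrow = $476.69 + $36.62 = $513.31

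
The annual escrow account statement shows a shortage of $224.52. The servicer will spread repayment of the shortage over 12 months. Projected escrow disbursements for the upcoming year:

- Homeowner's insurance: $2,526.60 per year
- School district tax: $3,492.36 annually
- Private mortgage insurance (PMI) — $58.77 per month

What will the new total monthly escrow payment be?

$579.06

Homeowner's insurance = $2,526.60/yr
School district tax = $3,492.36/yr
Private mortgage insurance (PMI) = $58.77 × 12 = $705.24/yr
Yearly total = $6,724.20
Monthly escrow = $6,724.20 / 12 = $560.35
Monthly shortage recovery: $224.52 / 12 = $18.71
New monthly escrow = $560.35 + $18.71 = $579.06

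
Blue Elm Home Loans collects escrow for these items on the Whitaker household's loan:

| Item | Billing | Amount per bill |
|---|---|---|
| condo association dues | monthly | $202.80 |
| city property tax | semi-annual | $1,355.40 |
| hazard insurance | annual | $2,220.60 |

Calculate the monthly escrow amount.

$613.75

Condo association dues = $202.80 × 12 = $2,433.60 annually
City property tax = $1,355.40 × 2 = $2,710.80 annually
Hazard insurance = $2,220.60 annually
Annual escrow total = $2,433.60 + $2,710.80 + $2,220.60 = $7,365.00
Monthly = $7,365.00 / 12 = $613.75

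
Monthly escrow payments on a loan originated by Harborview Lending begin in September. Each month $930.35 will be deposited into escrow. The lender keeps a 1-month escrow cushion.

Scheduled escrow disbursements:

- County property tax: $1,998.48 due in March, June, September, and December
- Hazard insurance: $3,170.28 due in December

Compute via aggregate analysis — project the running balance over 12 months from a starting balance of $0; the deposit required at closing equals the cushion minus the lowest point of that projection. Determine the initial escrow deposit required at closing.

Cushion = 1 × $930.35 = $930.35
Trial balance (start $0, +$930.35 each month, − disbursements):
  Sep: +$930.35 − $1,998.48 → -$1,068.13
  Oct: +$930.35 → -$137.78
  Nov: +$930.35 → $792.57
  Dec: +$930.35 − $5,168.76 → -$3,445.84
  Jan: +$930.35 → -$2,515.49
  Feb: +$930.35 → -$1,585.14
  Mar: +$930.35 − $1,998.48 → -$2,653.27
  Apr: +$930.35 → -$1,722.92
  May: +$930.35 → -$792.57
  Jun: +$930.35 − $1,998.48 → -$1,860.70
  Jul: +$930.35 → -$930.35
  Aug: +$930.35 → $0.00
Lowest trial balance = -$3,445.84 (Dec)
Initial deposit = cushion − low point = $930.35 − (-$3,445.84) = $4,376.19

$4,376.19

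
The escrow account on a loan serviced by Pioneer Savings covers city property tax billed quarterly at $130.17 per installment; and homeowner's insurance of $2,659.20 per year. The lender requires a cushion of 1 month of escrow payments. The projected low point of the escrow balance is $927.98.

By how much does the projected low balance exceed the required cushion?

City property tax = $130.17 × 4 = $520.68
Homeowner's insurance = $2,659.20
Annual escrow total = $520.68 + $2,659.20 = $3,179.88
Per month = $3,179.88 ÷ 12 = $264.99
Required reserve = 1 × $264.99 = $264.99
Surplus = $927.98 − $264.99 = $662.99

$662.99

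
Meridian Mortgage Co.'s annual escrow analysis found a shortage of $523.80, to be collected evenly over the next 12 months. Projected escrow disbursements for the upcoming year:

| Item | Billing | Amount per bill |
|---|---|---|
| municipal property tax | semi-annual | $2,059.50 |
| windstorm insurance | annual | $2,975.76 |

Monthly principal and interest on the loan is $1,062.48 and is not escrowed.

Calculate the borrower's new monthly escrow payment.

Municipal property tax = $2,059.50 × 2 = $4,119.00 per year
Windstorm insurance = $2,975.76 per year
Combined annual = $4,119.00 + $2,975.76 = $7,094.76
Per month = $7,094.76 / 12 = $591.23
Monthly shortage recovery: $523.80 / 12 = $43.65
New monthly escrow = $591.23 + $43.65 = $634.88

$634.88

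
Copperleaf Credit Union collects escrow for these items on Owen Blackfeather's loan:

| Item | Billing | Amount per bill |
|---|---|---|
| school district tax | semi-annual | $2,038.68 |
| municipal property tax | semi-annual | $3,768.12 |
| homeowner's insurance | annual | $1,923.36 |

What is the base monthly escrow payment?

$1,128.08

School district tax — $2,038.68 × 2 = $4,077.36/yr
Municipal property tax — $3,768.12 × 2 = $7,536.24/yr
Homeowner's insurance — $1,923.36/yr
Combined annual = $13,536.96
Base monthly escrow = $13,536.96 / 12 = $1,128.08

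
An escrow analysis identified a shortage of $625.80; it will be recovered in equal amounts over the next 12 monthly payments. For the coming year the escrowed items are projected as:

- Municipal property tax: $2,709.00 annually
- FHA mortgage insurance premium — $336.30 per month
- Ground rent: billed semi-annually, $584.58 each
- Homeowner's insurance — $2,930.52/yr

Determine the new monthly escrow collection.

Municipal property tax = $2,709.00/yr
FHA mortgage insurance premium = $336.30 × 12 = $4,035.60/yr
Ground rent = $584.58 × 2 = $1,169.16/yr
Homeowner's insurance = $2,930.52/yr
Combined annual = $10,844.28
Monthly escrow = $10,844.28 ÷ 12 = $903.69
Shortage per month = $625.80 ÷ 12 = $52.15
New monthly escrow = $903.69 + $52.15 = $955.84

$955.84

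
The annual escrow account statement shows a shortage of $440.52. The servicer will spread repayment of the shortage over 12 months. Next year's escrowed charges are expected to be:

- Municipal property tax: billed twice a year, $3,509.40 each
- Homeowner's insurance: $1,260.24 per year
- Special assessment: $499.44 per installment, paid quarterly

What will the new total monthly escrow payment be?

$893.11

Municipal property tax = $3,509.40 × 2 = $7,018.80 annually
Homeowner's insurance = $1,260.24 annually
Special assessment = $499.44 × 4 = $1,997.76 annually
Annual escrow total = $7,018.80 + $1,260.24 + $1,997.76 = $10,276.80
Monthly = $10,276.80 / 12 = $856.40
Monthly shortage recovery: $440.52 / 12 = $36.71
Adjusted monthly = $856.40 + $36.71 = $893.11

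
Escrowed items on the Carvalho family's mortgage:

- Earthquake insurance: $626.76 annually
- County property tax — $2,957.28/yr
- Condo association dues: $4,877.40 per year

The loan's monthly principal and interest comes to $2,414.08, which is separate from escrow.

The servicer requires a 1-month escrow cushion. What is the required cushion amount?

$705.12

Earthquake insurance — $626.76 annually
County property tax — $2,957.28 annually
Condo association dues — $4,877.40 annually
Total annual escrow = $626.76 + $2,957.28 + $4,877.40 = $8,461.44
Base monthly escrow = $8,461.44 ÷ 12 = $705.12
Cushion = 1 × $705.12 = $705.12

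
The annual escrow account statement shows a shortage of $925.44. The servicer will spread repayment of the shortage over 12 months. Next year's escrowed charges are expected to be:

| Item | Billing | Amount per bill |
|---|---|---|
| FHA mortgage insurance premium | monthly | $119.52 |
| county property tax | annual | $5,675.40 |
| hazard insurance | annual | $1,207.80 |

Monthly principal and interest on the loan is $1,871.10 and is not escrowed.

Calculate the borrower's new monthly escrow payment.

$770.24

FHA mortgage insurance premium — $119.52 × 12 = $1,434.24/yr
County property tax — $5,675.40/yr
Hazard insurance — $1,207.80/yr
Total annual escrow = $1,434.24 + $5,675.40 + $1,207.80 = $8,317.44
Monthly escrow = $8,317.44 / 12 = $693.12
Shortage per month = $925.44 ÷ 12 = $77.12
New monthly escrow = $693.12 + $77.12 = $770.24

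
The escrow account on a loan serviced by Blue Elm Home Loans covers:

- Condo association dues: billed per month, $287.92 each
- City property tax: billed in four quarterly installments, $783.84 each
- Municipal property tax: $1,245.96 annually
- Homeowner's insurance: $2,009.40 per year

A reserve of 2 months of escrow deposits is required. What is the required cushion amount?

Condo association dues: $287.92 × 12 = $3,455.04/yr
City property tax: $783.84 × 4 = $3,135.36/yr
Municipal property tax: $1,245.96/yr
Homeowner's insurance: $2,009.40/yr
Total annual escrow = $3,455.04 + $3,135.36 + $1,245.96 + $2,009.40 = $9,845.76
Monthly = $9,845.76 ÷ 12 = $820.48
Cushion = 2 × $820.48 = $1,640.96

$1,640.96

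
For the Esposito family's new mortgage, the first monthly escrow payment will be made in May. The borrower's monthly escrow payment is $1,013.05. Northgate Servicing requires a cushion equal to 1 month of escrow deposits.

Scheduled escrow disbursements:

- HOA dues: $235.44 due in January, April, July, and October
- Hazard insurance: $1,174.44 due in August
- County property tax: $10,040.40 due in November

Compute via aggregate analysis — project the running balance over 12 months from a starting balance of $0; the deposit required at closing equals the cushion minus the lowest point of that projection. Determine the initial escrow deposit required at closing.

$5,607.42

Cushion = 1 × $1,013.05 = $1,013.05
Trial balance (start $0, +$1,013.05 each month, − disbursements):
  May: +$1,013.05 → $1,013.05
  Jun: +$1,013.05 → $2,026.10
  Jul: +$1,013.05 − $235.44 → $2,803.71
  Aug: +$1,013.05 − $1,174.44 → $2,642.32
  Sep: +$1,013.05 → $3,655.37
  Oct: +$1,013.05 − $235.44 → $4,432.98
  Nov: +$1,013.05 − $10,040.40 → -$4,594.37
  Dec: +$1,013.05 → -$3,581.32
  Jan: +$1,013.05 − $235.44 → -$2,803.71
  Feb: +$1,013.05 → -$1,790.66
  Mar: +$1,013.05 → -$777.61
  Apr: +$1,013.05 − $235.44 → $0.00
Lowest trial balance = -$4,594.37 (Nov)
Initial deposit = cushion − low point = $1,013.05 − (-$4,594.37) = $5,607.42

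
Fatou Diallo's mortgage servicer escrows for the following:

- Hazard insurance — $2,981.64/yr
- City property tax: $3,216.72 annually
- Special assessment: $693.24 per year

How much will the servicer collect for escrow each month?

Hazard insurance = $2,981.64 per year
City property tax = $3,216.72 per year
Special assessment = $693.24 per year
Annual escrow total = $2,981.64 + $3,216.72 + $693.24 = $6,891.60
Monthly escrow = $6,891.60 / 12 = $574.30

$574.30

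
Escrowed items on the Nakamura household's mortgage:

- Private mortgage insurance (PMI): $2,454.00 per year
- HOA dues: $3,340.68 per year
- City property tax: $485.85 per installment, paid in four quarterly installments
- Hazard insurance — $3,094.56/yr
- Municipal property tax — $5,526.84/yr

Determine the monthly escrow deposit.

$1,363.29

Private mortgage insurance (PMI) = $2,454.00
HOA dues = $3,340.68
City property tax = $485.85 × 4 = $1,943.40
Hazard insurance = $3,094.56
Municipal property tax = $5,526.84
Yearly total = $16,359.48
Monthly = $16,359.48 / 12 = $1,363.29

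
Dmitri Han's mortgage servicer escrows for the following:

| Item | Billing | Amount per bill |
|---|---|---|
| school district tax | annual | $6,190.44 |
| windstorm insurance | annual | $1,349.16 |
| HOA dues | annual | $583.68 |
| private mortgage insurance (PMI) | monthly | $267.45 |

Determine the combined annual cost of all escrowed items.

School district tax: $6,190.44 annually
Windstorm insurance: $1,349.16 annually
HOA dues: $583.68 annually
Private mortgage insurance (PMI): $267.45 × 12 = $3,209.40 annually
Yearly total = $6,190.44 + $1,349.16 + $583.68 + $3,209.40 = $11,332.68

$11,332.68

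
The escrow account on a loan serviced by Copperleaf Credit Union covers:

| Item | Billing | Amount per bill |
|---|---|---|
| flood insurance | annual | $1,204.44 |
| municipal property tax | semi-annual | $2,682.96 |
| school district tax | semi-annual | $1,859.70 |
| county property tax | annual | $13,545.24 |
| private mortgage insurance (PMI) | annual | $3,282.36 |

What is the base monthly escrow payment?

$2,259.78

Flood insurance = $1,204.44/yr
Municipal property tax = $2,682.96 × 2 = $5,365.92/yr
School district tax = $1,859.70 × 2 = $3,719.40/yr
County property tax = $13,545.24/yr
Private mortgage insurance (PMI) = $3,282.36/yr
Total annual escrow = $1,204.44 + $5,365.92 + $3,719.40 + $13,545.24 + $3,282.36 = $27,117.36
Monthly escrow = $27,117.36 ÷ 12 = $2,259.78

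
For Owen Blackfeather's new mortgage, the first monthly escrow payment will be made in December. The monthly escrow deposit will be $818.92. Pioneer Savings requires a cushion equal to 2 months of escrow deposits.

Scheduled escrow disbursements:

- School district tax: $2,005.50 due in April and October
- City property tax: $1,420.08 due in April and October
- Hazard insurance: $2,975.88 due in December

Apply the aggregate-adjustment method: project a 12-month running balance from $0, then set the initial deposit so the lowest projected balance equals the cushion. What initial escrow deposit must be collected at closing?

Cushion = 2 × $818.92 = $1,637.84
Trial balance (start $0, +$818.92 each month, − disbursements):
  Dec: +$818.92 − $2,975.88 → -$2,156.96
  Jan: +$818.92 → -$1,338.04
  Feb: +$818.92 → -$519.12
  Mar: +$818.92 → $299.80
  Apr: +$818.92 − $3,425.58 → -$2,306.86
  May: +$818.92 → -$1,487.94
  Jun: +$818.92 → -$669.02
  Jul: +$818.92 → $149.90
  Aug: +$818.92 → $968.82
  Sep: +$818.92 → $1,787.74
  Oct: +$818.92 − $3,425.58 → -$818.92
  Nov: +$818.92 → $0.00
Lowest trial balance = -$2,306.86 (Apr)
Initial deposit = cushion − low point = $1,637.84 − (-$2,306.86) = $3,944.70

$3,944.70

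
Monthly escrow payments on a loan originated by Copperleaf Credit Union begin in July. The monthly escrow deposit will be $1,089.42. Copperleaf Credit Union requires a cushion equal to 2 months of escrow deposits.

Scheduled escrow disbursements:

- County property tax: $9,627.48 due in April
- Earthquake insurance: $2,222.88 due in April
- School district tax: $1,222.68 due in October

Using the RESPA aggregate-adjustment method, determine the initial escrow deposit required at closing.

Cushion = 2 × $1,089.42 = $2,178.84
Trial balance (start $0, +$1,089.42 each month, − disbursements):
  Jul: +$1,089.42 → $1,089.42
  Aug: +$1,089.42 → $2,178.84
  Sep: +$1,089.42 → $3,268.26
  Oct: +$1,089.42 − $1,222.68 → $3,135.00
  Nov: +$1,089.42 → $4,224.42
  Dec: +$1,089.42 → $5,313.84
  Jan: +$1,089.42 → $6,403.26
  Feb: +$1,089.42 → $7,492.68
  Mar: +$1,089.42 → $8,582.10
  Apr: +$1,089.42 − $11,850.36 → -$2,178.84
  May: +$1,089.42 → -$1,089.42
  Jun: +$1,089.42 → $0.00
Lowest trial balance = -$2,178.84 (Apr)
Initial deposit = cushion − low point = $2,178.84 − (-$2,178.84) = $4,357.68

$4,357.68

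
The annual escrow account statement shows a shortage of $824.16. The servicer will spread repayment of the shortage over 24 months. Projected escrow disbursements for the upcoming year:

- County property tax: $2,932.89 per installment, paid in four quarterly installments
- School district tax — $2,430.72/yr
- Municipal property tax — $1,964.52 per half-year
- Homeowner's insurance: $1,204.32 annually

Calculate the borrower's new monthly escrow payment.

County property tax — $2,932.89 × 4 = $11,731.56/yr
School district tax — $2,430.72/yr
Municipal property tax — $1,964.52 × 2 = $3,929.04/yr
Homeowner's insurance — $1,204.32/yr
Annual escrow total = $11,731.56 + $2,430.72 + $3,929.04 + $1,204.32 = $19,295.64
Monthly escrow = $19,295.64 ÷ 12 = $1,607.97
Monthly shortage recovery: $824.16 / 24 = $34.34
New monthly escrow = $1,607.97 + $34.34 = $1,642.31

$1,642.31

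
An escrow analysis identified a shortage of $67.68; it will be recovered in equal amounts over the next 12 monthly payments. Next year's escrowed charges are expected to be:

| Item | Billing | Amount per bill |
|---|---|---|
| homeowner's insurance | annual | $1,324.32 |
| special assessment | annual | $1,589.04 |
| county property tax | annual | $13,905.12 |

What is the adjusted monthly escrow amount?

Homeowner's insurance — $1,324.32/yr
Special assessment — $1,589.04/yr
County property tax — $13,905.12/yr
Combined annual = $1,324.32 + $1,589.04 + $13,905.12 = $16,818.48
Monthly escrow = $16,818.48 ÷ 12 = $1,401.54
Monthly shortage recovery: $67.68 / 12 = $5.64
New monthly escrow = $1,401.54 + $5.64 = $1,407.18

$1,407.18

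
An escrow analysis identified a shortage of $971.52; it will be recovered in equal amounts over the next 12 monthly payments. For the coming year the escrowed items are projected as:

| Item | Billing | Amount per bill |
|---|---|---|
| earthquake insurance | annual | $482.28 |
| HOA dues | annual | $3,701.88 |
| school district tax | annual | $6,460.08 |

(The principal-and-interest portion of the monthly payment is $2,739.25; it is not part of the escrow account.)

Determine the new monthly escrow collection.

Earthquake insurance = $482.28 per year
HOA dues = $3,701.88 per year
School district tax = $6,460.08 per year
Total annual escrow = $482.28 + $3,701.88 + $6,460.08 = $10,644.24
Per month = $10,644.24 ÷ 12 = $887.02
Shortage per month = $971.52 / 12 = $80.96
Adjusted monthly = $887.02 + $80.96 = $967.98

$967.98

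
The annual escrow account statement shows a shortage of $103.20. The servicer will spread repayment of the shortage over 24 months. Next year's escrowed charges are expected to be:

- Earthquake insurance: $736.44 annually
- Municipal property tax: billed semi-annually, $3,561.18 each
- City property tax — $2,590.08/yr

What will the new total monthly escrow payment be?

$875.04

Earthquake insurance: $736.44 annually
Municipal property tax: $3,561.18 × 2 = $7,122.36 annually
City property tax: $2,590.08 annually
Combined annual = $736.44 + $7,122.36 + $2,590.08 = $10,448.88
Monthly escrow = $10,448.88 / 12 = $870.74
Shortage per month = $103.20 / 24 = $4.30
New monthly escrow = $870.74 + $4.30 = $875.04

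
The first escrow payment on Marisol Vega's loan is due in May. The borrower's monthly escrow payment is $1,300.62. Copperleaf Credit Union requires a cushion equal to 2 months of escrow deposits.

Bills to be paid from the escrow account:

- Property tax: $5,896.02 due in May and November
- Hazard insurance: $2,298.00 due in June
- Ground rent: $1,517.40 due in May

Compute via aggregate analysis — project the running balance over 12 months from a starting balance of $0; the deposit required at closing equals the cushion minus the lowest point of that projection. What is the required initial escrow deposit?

Cushion = 2 × $1,300.62 = $2,601.24
Trial balance (start $0, +$1,300.62 each month, − disbursements):
  May: +$1,300.62 − $7,413.42 → -$6,112.80
  Jun: +$1,300.62 − $2,298.00 → -$7,110.18
  Jul: +$1,300.62 → -$5,809.56
  Aug: +$1,300.62 → -$4,508.94
  Sep: +$1,300.62 → -$3,208.32
  Oct: +$1,300.62 → -$1,907.70
  Nov: +$1,300.62 − $5,896.02 → -$6,503.10
  Dec: +$1,300.62 → -$5,202.48
  Jan: +$1,300.62 → -$3,901.86
  Feb: +$1,300.62 → -$2,601.24
  Mar: +$1,300.62 → -$1,300.62
  Apr: +$1,300.62 → $0.00
Lowest trial balance = -$7,110.18 (Jun)
Initial deposit = cushion − low point = $2,601.24 − (-$7,110.18) = $9,711.42

$9,711.42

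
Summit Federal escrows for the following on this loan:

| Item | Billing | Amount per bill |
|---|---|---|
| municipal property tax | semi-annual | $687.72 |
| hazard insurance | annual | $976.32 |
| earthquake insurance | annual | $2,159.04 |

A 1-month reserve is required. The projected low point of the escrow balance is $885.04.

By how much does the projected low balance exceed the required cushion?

Municipal property tax — $687.72 × 2 = $1,375.44 annually
Hazard insurance — $976.32 annually
Earthquake insurance — $2,159.04 annually
Annual escrow total = $1,375.44 + $976.32 + $2,159.04 = $4,510.80
Base monthly escrow = $4,510.80 ÷ 12 = $375.90
Required reserve = 1 × $375.90 = $375.90
Excess over cushion: $885.04 − $375.90 = $509.14

$509.14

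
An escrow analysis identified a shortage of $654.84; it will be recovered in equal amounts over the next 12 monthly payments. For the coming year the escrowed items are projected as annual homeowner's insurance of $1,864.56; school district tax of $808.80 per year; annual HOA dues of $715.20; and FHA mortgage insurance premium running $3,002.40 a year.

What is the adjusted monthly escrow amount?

Homeowner's insurance: $1,864.56
School district tax: $808.80
HOA dues: $715.20
FHA mortgage insurance premium: $3,002.40
Annual escrow total = $6,390.96
Base monthly escrow = $6,390.96 ÷ 12 = $532.58
Shortage per month = $654.84 / 12 = $54.57
Adjusted monthly = $532.58 + $54.57 = $587.15

$587.15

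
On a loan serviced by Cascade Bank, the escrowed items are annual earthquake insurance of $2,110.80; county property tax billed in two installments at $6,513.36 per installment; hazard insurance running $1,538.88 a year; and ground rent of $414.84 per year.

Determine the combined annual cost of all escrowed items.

Earthquake insurance: $2,110.80 annually
County property tax: $6,513.36 × 2 = $13,026.72 annually
Hazard insurance: $1,538.88 annually
Ground rent: $414.84 annually
Yearly total = $2,110.80 + $13,026.72 + $1,538.88 + $414.84 = $17,091.24

$17,091.24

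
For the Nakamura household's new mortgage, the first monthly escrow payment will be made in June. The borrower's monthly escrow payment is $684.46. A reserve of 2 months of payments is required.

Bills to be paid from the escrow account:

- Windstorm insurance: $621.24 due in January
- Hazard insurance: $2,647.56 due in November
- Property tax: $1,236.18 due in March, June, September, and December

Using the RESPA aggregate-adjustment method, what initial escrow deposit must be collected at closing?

Cushion = 2 × $684.46 = $1,368.92
Trial balance (start $0, +$684.46 each month, − disbursements):
  Jun: +$684.46 − $1,236.18 → -$551.72
  Jul: +$684.46 → $132.74
  Aug: +$684.46 → $817.20
  Sep: +$684.46 − $1,236.18 → $265.48
  Oct: +$684.46 → $949.94
  Nov: +$684.46 − $2,647.56 → -$1,013.16
  Dec: +$684.46 − $1,236.18 → -$1,564.88
  Jan: +$684.46 − $621.24 → -$1,501.66
  Feb: +$684.46 → -$817.20
  Mar: +$684.46 − $1,236.18 → -$1,368.92
  Apr: +$684.46 → -$684.46
  May: +$684.46 → $0.00
Lowest trial balance = -$1,564.88 (Dec)
Initial deposit = cushion − low point = $1,368.92 − (-$1,564.88) = $2,933.80

$2,933.80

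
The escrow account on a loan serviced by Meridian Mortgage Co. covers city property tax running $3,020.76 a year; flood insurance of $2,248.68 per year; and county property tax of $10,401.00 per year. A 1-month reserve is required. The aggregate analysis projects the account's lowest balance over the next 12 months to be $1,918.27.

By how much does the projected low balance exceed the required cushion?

City property tax: $3,020.76
Flood insurance: $2,248.68
County property tax: $10,401.00
Total annual escrow = $15,670.44
Base monthly escrow = $15,670.44 ÷ 12 = $1,305.87
Cushion = 1 × $1,305.87 = $1,305.87
Excess over cushion: $1,918.27 − $1,305.87 = $612.40

$612.40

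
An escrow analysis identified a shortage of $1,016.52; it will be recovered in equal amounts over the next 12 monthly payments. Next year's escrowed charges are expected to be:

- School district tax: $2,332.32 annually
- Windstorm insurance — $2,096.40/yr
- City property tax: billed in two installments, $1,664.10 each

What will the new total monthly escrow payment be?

School district tax — $2,332.32 annually
Windstorm insurance — $2,096.40 annually
City property tax — $1,664.10 × 2 = $3,328.20 annually
Total annual escrow = $2,332.32 + $2,096.40 + $3,328.20 = $7,756.92
Monthly escrow = $7,756.92 ÷ 12 = $646.41
Shortage spread = $1,016.52 / 12 = $84.71/mo
New monthly escrow = $646.41 + $84.71 = $731.12

$731.12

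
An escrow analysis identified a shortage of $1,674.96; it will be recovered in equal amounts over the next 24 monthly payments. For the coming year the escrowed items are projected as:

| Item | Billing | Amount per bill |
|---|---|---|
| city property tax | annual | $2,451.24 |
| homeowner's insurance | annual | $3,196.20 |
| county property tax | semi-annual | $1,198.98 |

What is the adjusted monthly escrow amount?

City property tax — $2,451.24 annually
Homeowner's insurance — $3,196.20 annually
County property tax — $1,198.98 × 2 = $2,397.96 annually
Total annual escrow = $8,045.40
Per month = $8,045.40 / 12 = $670.45
Shortage per month = $1,674.96 / 24 = $69.79
Adjusted monthly = $670.45 + $69.79 = $740.24

$740.24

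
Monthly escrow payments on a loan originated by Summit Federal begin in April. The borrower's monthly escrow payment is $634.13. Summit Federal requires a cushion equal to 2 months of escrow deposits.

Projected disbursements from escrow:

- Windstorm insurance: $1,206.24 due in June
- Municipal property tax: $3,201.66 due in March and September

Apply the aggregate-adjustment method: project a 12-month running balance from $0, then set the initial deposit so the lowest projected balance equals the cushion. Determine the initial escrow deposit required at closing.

Cushion = 2 × $634.13 = $1,268.26
Trial balance (start $0, +$634.13 each month, − disbursements):
  Apr: +$634.13 → $634.13
  May: +$634.13 → $1,268.26
  Jun: +$634.13 − $1,206.24 → $696.15
  Jul: +$634.13 → $1,330.28
  Aug: +$634.13 → $1,964.41
  Sep: +$634.13 − $3,201.66 → -$603.12
  Oct: +$634.13 → $31.01
  Nov: +$634.13 → $665.14
  Dec: +$634.13 → $1,299.27
  Jan: +$634.13 → $1,933.40
  Feb: +$634.13 → $2,567.53
  Mar: +$634.13 − $3,201.66 → $0.00
Lowest trial balance = -$603.12 (Sep)
Initial deposit = cushion − low point = $1,268.26 − (-$603.12) = $1,871.38

$1,871.38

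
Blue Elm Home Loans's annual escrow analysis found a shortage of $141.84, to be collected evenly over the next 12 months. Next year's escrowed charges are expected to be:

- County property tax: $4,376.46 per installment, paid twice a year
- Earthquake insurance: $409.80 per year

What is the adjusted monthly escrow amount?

County property tax = $4,376.46 × 2 = $8,752.92
Earthquake insurance = $409.80
Total annual escrow = $9,162.72
Monthly = $9,162.72 / 12 = $763.56
Shortage per month = $141.84 ÷ 12 = $11.82
New monthly escrow = $763.56 + $11.82 = $775.38

$775.38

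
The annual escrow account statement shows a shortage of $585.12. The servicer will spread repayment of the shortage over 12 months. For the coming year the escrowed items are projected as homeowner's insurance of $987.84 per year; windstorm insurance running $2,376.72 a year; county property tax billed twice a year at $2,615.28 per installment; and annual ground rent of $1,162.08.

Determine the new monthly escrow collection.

Homeowner's insurance: $987.84 annually
Windstorm insurance: $2,376.72 annually
County property tax: $2,615.28 × 2 = $5,230.56 annually
Ground rent: $1,162.08 annually
Total per year = $987.84 + $2,376.72 + $5,230.56 + $1,162.08 = $9,757.20
Monthly escrow = $9,757.20 / 12 = $813.10
Monthly shortage recovery: $585.12 / 12 = $48.76
Adjusted monthly = $813.10 + $48.76 = $861.86

$861.86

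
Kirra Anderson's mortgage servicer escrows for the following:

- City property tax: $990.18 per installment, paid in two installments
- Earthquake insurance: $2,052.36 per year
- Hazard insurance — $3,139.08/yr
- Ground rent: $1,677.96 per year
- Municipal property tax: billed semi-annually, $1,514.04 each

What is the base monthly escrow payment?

$989.82

City property tax: $990.18 × 2 = $1,980.36
Earthquake insurance: $2,052.36
Hazard insurance: $3,139.08
Ground rent: $1,677.96
Municipal property tax: $1,514.04 × 2 = $3,028.08
Annual escrow total = $11,877.84
Monthly = $11,877.84 / 12 = $989.82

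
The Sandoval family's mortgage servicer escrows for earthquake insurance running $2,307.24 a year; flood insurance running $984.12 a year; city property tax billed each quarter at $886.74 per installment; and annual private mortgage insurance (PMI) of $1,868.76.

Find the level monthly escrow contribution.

$725.59

Earthquake insurance — $2,307.24 per year
Flood insurance — $984.12 per year
City property tax — $886.74 × 4 = $3,546.96 per year
Private mortgage insurance (PMI) — $1,868.76 per year
Total per year = $2,307.24 + $984.12 + $3,546.96 + $1,868.76 = $8,707.08
Base monthly escrow = $8,707.08 ÷ 12 = $725.59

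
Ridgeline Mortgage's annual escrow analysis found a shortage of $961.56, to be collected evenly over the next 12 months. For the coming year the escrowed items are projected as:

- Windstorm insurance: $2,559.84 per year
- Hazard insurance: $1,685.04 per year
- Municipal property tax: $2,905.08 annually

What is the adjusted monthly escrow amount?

Windstorm insurance = $2,559.84 annually
Hazard insurance = $1,685.04 annually
Municipal property tax = $2,905.08 annually
Total annual escrow = $2,559.84 + $1,685.04 + $2,905.08 = $7,149.96
Base monthly escrow = $7,149.96 ÷ 12 = $595.83
Monthly shortage recovery: $961.56 / 12 = $80.13
Adjusted monthly = $595.83 + $80.13 = $675.96

$675.96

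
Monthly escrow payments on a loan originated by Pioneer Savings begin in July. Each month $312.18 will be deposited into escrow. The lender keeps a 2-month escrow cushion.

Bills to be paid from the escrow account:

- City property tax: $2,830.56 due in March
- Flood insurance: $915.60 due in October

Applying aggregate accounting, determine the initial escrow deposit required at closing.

$1,560.90

Cushion = 2 × $312.18 = $624.36
Trial balance (start $0, +$312.18 each month, − disbursements):
  Jul: +$312.18 → $312.18
  Aug: +$312.18 → $624.36
  Sep: +$312.18 → $936.54
  Oct: +$312.18 − $915.60 → $333.12
  Nov: +$312.18 → $645.30
  Dec: +$312.18 → $957.48
  Jan: +$312.18 → $1,269.66
  Feb: +$312.18 → $1,581.84
  Mar: +$312.18 − $2,830.56 → -$936.54
  Apr: +$312.18 → -$624.36
  May: +$312.18 → -$312.18
  Jun: +$312.18 → $0.00
Lowest trial balance = -$936.54 (Mar)
Initial deposit = cushion − low point = $624.36 − (-$936.54) = $1,560.90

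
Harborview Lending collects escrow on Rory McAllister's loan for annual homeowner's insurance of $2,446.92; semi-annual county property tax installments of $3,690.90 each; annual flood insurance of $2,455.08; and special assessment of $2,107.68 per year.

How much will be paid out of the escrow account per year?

$14,391.48

Homeowner's insurance: $2,446.92 per year
County property tax: $3,690.90 × 2 = $7,381.80 per year
Flood insurance: $2,455.08 per year
Special assessment: $2,107.68 per year
Total per year = $14,391.48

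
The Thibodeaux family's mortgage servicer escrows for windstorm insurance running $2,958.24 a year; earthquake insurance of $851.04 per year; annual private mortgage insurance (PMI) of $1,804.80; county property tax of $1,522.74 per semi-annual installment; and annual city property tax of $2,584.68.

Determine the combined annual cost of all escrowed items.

Windstorm insurance = $2,958.24 per year
Earthquake insurance = $851.04 per year
Private mortgage insurance (PMI) = $1,804.80 per year
County property tax = $1,522.74 × 2 = $3,045.48 per year
City property tax = $2,584.68 per year
Combined annual = $2,958.24 + $851.04 + $1,804.80 + $3,045.48 + $2,584.68 = $11,244.24

$11,244.24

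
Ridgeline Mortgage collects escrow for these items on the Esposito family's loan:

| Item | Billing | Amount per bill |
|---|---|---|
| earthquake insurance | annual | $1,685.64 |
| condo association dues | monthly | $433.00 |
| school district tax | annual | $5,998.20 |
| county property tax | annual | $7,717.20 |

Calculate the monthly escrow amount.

Earthquake insurance: $1,685.64/yr
Condo association dues: $433.00 × 12 = $5,196.00/yr
School district tax: $5,998.20/yr
County property tax: $7,717.20/yr
Combined annual = $20,597.04
Per month = $20,597.04 ÷ 12 = $1,716.42

$1,716.42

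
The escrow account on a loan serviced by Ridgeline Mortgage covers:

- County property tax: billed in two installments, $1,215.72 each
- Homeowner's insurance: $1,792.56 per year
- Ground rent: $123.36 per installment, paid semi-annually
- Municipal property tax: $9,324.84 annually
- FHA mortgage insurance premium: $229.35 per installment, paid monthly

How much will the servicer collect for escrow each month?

$1,378.98

County property tax: $1,215.72 × 2 = $2,431.44 annually
Homeowner's insurance: $1,792.56 annually
Ground rent: $123.36 × 2 = $246.72 annually
Municipal property tax: $9,324.84 annually
FHA mortgage insurance premium: $229.35 × 12 = $2,752.20 annually
Total per year = $2,431.44 + $1,792.56 + $246.72 + $9,324.84 + $2,752.20 = $16,547.76
Monthly = $16,547.76 / 12 = $1,378.98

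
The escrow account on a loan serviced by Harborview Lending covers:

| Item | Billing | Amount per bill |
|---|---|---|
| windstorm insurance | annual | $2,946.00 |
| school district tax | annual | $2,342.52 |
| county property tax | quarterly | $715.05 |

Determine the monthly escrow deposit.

Windstorm insurance = $2,946.00
School district tax = $2,342.52
County property tax = $715.05 × 4 = $2,860.20
Annual escrow total = $2,946.00 + $2,342.52 + $2,860.20 = $8,148.72
Base monthly escrow = $8,148.72 ÷ 12 = $679.06

$679.06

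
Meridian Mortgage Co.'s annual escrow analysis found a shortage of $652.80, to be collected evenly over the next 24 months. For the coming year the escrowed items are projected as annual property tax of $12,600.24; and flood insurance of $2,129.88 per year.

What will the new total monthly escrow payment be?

$1,254.71

Property tax: $12,600.24
Flood insurance: $2,129.88
Total per year = $14,730.12
Monthly escrow = $14,730.12 ÷ 12 = $1,227.51
Monthly shortage recovery: $652.80 / 24 = $27.20
Adjusted monthly = $1,227.51 + $27.20 = $1,254.71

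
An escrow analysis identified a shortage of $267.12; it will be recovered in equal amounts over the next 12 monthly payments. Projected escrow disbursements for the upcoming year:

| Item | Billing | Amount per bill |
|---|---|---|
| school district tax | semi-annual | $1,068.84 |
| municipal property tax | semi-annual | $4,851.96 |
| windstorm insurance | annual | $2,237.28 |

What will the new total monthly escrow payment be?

School district tax = $1,068.84 × 2 = $2,137.68
Municipal property tax = $4,851.96 × 2 = $9,703.92
Windstorm insurance = $2,237.28
Total annual escrow = $14,078.88
Per month = $14,078.88 / 12 = $1,173.24
Shortage per month = $267.12 / 12 = $22.26
New monthly escrow = $1,173.24 + $22.26 = $1,195.50

$1,195.50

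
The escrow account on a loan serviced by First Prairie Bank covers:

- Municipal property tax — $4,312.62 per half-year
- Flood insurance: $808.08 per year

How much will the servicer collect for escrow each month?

Municipal property tax: $4,312.62 × 2 = $8,625.24 per year
Flood insurance: $808.08 per year
Combined annual = $8,625.24 + $808.08 = $9,433.32
Per month = $9,433.32 / 12 = $786.11

$786.11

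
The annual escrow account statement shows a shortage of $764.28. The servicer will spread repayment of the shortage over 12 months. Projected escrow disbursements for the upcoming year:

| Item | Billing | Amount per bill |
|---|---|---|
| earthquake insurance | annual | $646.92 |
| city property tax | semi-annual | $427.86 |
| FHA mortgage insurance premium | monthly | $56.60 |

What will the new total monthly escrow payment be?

$245.51

Earthquake insurance: $646.92
City property tax: $427.86 × 2 = $855.72
FHA mortgage insurance premium: $56.60 × 12 = $679.20
Yearly total = $2,181.84
Per month = $2,181.84 ÷ 12 = $181.82
Shortage per month = $764.28 / 12 = $63.69
Adjusted monthly = $181.82 + $63.69 = $245.51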